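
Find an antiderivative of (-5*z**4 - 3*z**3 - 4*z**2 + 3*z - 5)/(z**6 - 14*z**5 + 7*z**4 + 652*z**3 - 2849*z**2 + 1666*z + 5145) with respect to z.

144259*log(z - 7)/25088 - 1795*log(z - 5)/288 + 259*log(z - 3)/640 - 7*log(z + 1)/4608 + 5599*log(z + 7)/70560 + 6607/(448*z - 3136) + C

Factor the denominator: (z - 7)**2*(z - 5)*(z - 3)*(z + 1)*(z + 7).
Partial-fraction decomposition: 5599/(70560*(z + 7)) - 7/(4608*(z + 1)) + 259/(640*(z - 3)) - 1795/(288*(z - 5)) + 144259/(25088*(z - 7)) - 6607/(448*(z - 7)**2).
Integrate each term; A/(z−a) gives A·log|z−a|; A/(z−a)² gives −A/(z−a).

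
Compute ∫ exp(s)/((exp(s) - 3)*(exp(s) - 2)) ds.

Let u = e^s, du = e^s ds.
The integral becomes ∫ du/((u-2)(u-3)); decompose into partial fractions.

log(exp(s) - 3) - log(exp(s) - 2) + C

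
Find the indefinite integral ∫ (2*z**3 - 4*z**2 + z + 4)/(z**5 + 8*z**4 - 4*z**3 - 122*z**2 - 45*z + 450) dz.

Factor the denominator: (z - 3)*(z - 2)*(z + 3)*(z + 5)**2.
Partial-fraction decomposition: 4397/(6272*(z + 5)) + 351/(112*(z + 5)**2) - 89/(120*(z + 3)) - 6/(245*(z - 2)) + 25/(384*(z - 3)).
Integrate each term; A/(z−a) gives A·log|z−a|; A/(z−a)² gives −A/(z−a).

25*log(z - 3)/384 - 6*log(z - 2)/245 - 89*log(z + 3)/120 + 4397*log(z + 5)/6272 - 351/(112*z + 560) + C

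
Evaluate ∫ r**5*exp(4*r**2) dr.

(8*r**4 - 4*r**2 + 1)*exp(4*r**2)/64 + C

Let u = r², du = 2r dr; rewrite as (1/2)∫ u^2·exp(4u) du.
Now integrate by parts 2 times.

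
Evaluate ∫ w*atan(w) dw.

Use integration by parts with u = arctan(w), dv = w dw.
Then du = 1/(w**2 + 1) dw.

w**2*atan(w)/2 - w/2 + atan(w)/2 + C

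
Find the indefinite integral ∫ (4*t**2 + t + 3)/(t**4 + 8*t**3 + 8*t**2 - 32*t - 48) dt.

21*log(t - 2)/128 + 15*log(t + 2)/16 - 141*log(t + 6)/128 + 17/(16*t + 32) + C

Factor the denominator: (t - 2)*(t + 2)**2*(t + 6).
Partial-fraction decomposition: -141/(128*(t + 6)) + 15/(16*(t + 2)) - 17/(16*(t + 2)**2) + 21/(128*(t - 2)).
Integrate each term; A/(t−a) gives A·log|t−a|; A/(t−a)² gives −A/(t−a).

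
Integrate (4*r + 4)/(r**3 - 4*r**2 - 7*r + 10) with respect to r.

Factor the denominator: (r - 5)*(r - 1)*(r + 2).
Partial-fraction decomposition: -4/(21*(r + 2)) - 2/(3*(r - 1)) + 6/(7*(r - 5)).
Integrate each term: A/(r−a) contributes A·log|r−a|.

6*log(r - 5)/7 - 2*log(r - 1)/3 - 4*log(r + 2)/21 + C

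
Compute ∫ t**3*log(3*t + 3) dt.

t**4*log(3*t + 3)/4 - t**4/16 + t**3/12 - t**2/8 + t/4 - log(t + 1)/4 + C

Use integration by parts with u = log(3*t + 3), dv = t**3 dt.
Then du = 3/(3*t + 3) dt and v = t**4/4.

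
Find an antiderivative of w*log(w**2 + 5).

Let u = w**2 + 5, so du = (2*w) dw.
The integral becomes (1/2)·∫ log(u) du; integrate by parts with u′=log(u), dv′=du.

w**2*log(w**2 + 5)/2 - w**2/2 + 5*log(w**2 + 5)/2 + C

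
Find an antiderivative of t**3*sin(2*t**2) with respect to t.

Let u = t², du = 2t dt; rewrite as (1/2)∫ u^1·sin(2u) du.
Now integrate by parts 1 time.

-t**2*cos(2*t**2)/4 + sin(2*t**2)/8 + C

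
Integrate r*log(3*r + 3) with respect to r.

Use integration by parts with u = log(3*r + 3), dv = r dr.
Then du = 3/(3*r + 3) dr and v = r**2/2.

r**2*log(3*r + 3)/2 - r**2/4 + r/2 - log(r + 1)/2 + C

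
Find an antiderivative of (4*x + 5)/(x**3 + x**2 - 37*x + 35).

Factor the denominator: (x - 5)*(x - 1)*(x + 7).
Partial-fraction decomposition: -23/(96*(x + 7)) - 9/(32*(x - 1)) + 25/(48*(x - 5)).
Integrate each term: A/(x−a) contributes A·log|x−a|.

25*log(x - 5)/48 - 9*log(x - 1)/32 - 23*log(x + 7)/96 + C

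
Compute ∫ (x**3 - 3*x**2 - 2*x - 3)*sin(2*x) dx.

-x**3*cos(2*x)/2 + 3*x**2*sin(2*x)/4 + 3*x**2*cos(2*x)/2 - 3*x*sin(2*x)/2 + 7*x*cos(2*x)/4 - 7*sin(2*x)/8 + 3*cos(2*x)/4 + C

Use integration by parts with u = x**3 - 3*x**2 - 2*x - 3, dv = sin(2*x) dx, so v = -cos(2*x)/2.
Apply parts 3 times (tabular method): alternate signs, differentiate u down to 0, integrate dv up.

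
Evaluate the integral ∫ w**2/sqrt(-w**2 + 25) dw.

Substitute w = 5·sin(θ), so dw = 5·cos(θ) dθ and the radical becomes sqrt(-w**2 + 25) = 5·cos(θ) by the Pythagorean identity.
Integrate the resulting trig expression in θ, then back-substitute θ = asin(w/5), sin(θ) = w/5, cos(θ) = sqrt(-w**2 + 25)/5 (absorbing any constant into C).

-w*sqrt(-w**2 + 25)/2 + 25*asin(w/5)/2 + C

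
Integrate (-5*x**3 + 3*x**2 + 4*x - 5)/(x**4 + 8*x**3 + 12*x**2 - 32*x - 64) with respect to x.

Factor the denominator: (x - 2)*(x + 2)*(x + 4)**2.
Partial-fraction decomposition: -43/(18*(x + 4)) + 347/(12*(x + 4)**2) - 39/(16*(x + 2)) - 25/(144*(x - 2)).
Integrate each term; A/(x−a) gives A·log|x−a|; A/(x−a)² gives −A/(x−a).

-25*log(x - 2)/144 - 39*log(x + 2)/16 - 43*log(x + 4)/18 - 347/(12*x + 48) + C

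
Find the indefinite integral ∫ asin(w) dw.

w*asin(w) + sqrt(-w**2 + 1) + C

Use integration by parts with u = arcsin(w), dv = dw.
Then du = 1/sqrt(-w**2 + 1) dw.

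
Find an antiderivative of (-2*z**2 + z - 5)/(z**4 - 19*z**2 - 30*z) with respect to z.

Factor the denominator: z*(z - 5)*(z + 2)*(z + 3).
Partial-fraction decomposition: 13/(12*(z + 3)) - 15/(14*(z + 2)) - 5/(28*(z - 5)) + 1/(6*z).
Integrate each term: A/(z−a) contributes A·log|z−a|.

log(z)/6 - 5*log(z - 5)/28 - 15*log(z + 2)/14 + 13*log(z + 3)/12 + C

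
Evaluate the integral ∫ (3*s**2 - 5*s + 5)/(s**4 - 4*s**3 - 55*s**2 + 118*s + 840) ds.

39*log(s - 7)/44 - 83*log(s - 6)/110 + 73*log(s + 4)/110 - 35*log(s + 5)/44 + C

Factor the denominator: (s - 7)*(s - 6)*(s + 4)*(s + 5).
Partial-fraction decomposition: -35/(44*(s + 5)) + 73/(110*(s + 4)) - 83/(110*(s - 6)) + 39/(44*(s - 7)).
Integrate each term: A/(s−a) contributes A·log|s−a|.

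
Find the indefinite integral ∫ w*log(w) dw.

w**2*log(w)/2 - w**2/4 + C

Use integration by parts with u = log(w), dv = w dw.
Then du = 1/w dw and v = w**2/2.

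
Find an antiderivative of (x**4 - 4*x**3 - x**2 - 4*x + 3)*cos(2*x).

Use integration by parts with u = x**4 - 4*x**3 - x**2 - 4*x + 3, dv = cos(2*x) dx, so v = sin(2*x)/2.
Apply parts 4 times (tabular method): alternate signs, differentiate u down to 0, integrate dv up.

x**4*sin(2*x)/2 - 2*x**3*sin(2*x) + x**3*cos(2*x) - 2*x**2*sin(2*x) - 3*x**2*cos(2*x) + x*sin(2*x) - 2*x*cos(2*x) + 5*sin(2*x)/2 + cos(2*x)/2 + C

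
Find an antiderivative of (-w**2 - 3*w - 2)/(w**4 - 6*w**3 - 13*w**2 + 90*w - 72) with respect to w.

-28*log(w - 6)/75 + 10*log(w - 3)/21 - 3*log(w - 1)/25 + 3*log(w + 4)/175 + C

Factor the denominator: (w - 6)*(w - 3)*(w - 1)*(w + 4).
Partial-fraction decomposition: 3/(175*(w + 4)) - 3/(25*(w - 1)) + 10/(21*(w - 3)) - 28/(75*(w - 6)).
Integrate each term: A/(w−a) contributes A·log|w−a|.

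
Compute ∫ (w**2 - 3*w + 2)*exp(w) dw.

(w**2 - 5*w + 7)*exp(w) + C

Use integration by parts with u = w**2 - 3*w + 2, dv = exp(w) dw, so v = exp(w).
Apply parts 2 times (tabular method): alternate signs, differentiate u down to 0, integrate dv up.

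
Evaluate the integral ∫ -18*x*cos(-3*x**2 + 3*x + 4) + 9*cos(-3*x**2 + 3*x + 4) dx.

Let u = 3*x**2 - 3*x - 4, so du = (6*x - 3) dx.
Rewriting, the integral becomes -3·∫ cos(u) du = -3·sin(u).
Substituting back, u = 3*x**2 - 3*x - 4.

3*sin(-3*x**2 + 3*x + 4) + C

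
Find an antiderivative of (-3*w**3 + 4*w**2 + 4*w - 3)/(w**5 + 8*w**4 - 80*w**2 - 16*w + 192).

Factor the denominator: (w - 2)**2*(w + 2)*(w + 4)*(w + 6).
Partial-fraction decomposition: 765/(512*(w + 6)) - 79/(48*(w + 4)) + 29/(128*(w + 2)) - 115/(1536*(w - 2)) - 1/(64*(w - 2)**2).
Integrate each term; A/(w−a) gives A·log|w−a|; A/(w−a)² gives −A/(w−a).

-115*log(w - 2)/1536 + 29*log(w + 2)/128 - 79*log(w + 4)/48 + 765*log(w + 6)/512 + 1/(64*w - 128) + C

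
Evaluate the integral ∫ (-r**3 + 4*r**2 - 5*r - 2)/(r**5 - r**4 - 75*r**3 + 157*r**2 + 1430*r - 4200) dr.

Factor the denominator: (r - 5)**2*(r - 4)*(r + 6)*(r + 7).
Partial-fraction decomposition: 13/(36*(r + 7)) - 194/(605*(r + 6)) - 1/(5*(r - 4)) + 695/(4356*(r - 5)) - 13/(33*(r - 5)**2).
Integrate each term; A/(r−a) gives A·log|r−a|; A/(r−a)² gives −A/(r−a).

695*log(r - 5)/4356 - log(r - 4)/5 - 194*log(r + 6)/605 + 13*log(r + 7)/36 + 13/(33*r - 165) + C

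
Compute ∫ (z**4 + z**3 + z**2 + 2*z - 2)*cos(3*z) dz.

Use integration by parts with u = z**4 + z**3 + z**2 + 2*z - 2, dv = cos(3*z) dz, so v = sin(3*z)/3.
Apply parts 4 times (tabular method): alternate signs, differentiate u down to 0, integrate dv up.

z**4*sin(3*z)/3 + z**3*sin(3*z)/3 + 4*z**3*cos(3*z)/9 - z**2*sin(3*z)/9 + z**2*cos(3*z)/3 + 4*z*sin(3*z)/9 - 2*z*cos(3*z)/27 - 52*sin(3*z)/81 + 4*cos(3*z)/27 + C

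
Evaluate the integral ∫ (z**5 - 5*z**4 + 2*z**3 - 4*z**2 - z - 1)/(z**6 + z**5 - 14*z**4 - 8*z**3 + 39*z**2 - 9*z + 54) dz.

Factor the denominator: (z - 3)*(z - 2)*(z + 3)**2*(z**2 + 1).
Partial-fraction decomposition: -(4*z + 3)/(125*(z**2 + 1)) + 2329/(2250*(z + 3)) - 184/(75*(z + 3)**2) + 51/(125*(z - 2)) - 37/(90*(z - 3)).
Integrate each term; A/(z−a) gives A·log|z−a|; the (Bz+D)/(z²+p²) term gives a log and an atan.

-37*log(z - 3)/90 + 51*log(z - 2)/125 + 2329*log(z + 3)/2250 - 2*log(z**2 + 1)/125 - 3*atan(z)/125 + 184/(75*z + 225) + C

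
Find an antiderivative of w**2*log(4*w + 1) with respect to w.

Use integration by parts with u = log(4*w + 1), dv = w**2 dw.
Then du = 4/(4*w + 1) dw and v = w**3/3.

w**3*log(4*w + 1)/3 - w**3/9 + w**2/24 - w/48 + log(4*w + 1)/192 + C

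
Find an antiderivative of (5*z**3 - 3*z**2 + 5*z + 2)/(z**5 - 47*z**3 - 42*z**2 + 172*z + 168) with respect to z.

Factor the denominator: (z - 7)*(z - 2)*(z + 1)*(z + 2)*(z + 6).
Partial-fraction decomposition: -38/(65*(z + 6)) + 5/(12*(z + 2)) - 11/(120*(z + 1)) - 1/(12*(z - 2)) + 107/(312*(z - 7)).
Integrate each term: A/(z−a) contributes A·log|z−a|.

107*log(z - 7)/312 - log(z - 2)/12 - 11*log(z + 1)/120 + 5*log(z + 2)/12 - 38*log(z + 6)/65 + C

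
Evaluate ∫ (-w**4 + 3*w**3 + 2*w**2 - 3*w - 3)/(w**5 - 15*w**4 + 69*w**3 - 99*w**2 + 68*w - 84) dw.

Factor the denominator: (w - 7)*(w - 6)*(w - 2)*(w**2 + 1).
Partial-fraction decomposition: 6*(68*w + 1)/(4625*(w**2 + 1)) + 7/(100*(w - 2)) + 597/(148*(w - 6)) - 649/(125*(w - 7)).
Integrate each term; A/(w−a) gives A·log|w−a|; the (Bw+D)/(w²+p²) term gives a log and an atan.

-649*log(w - 7)/125 + 597*log(w - 6)/148 + 7*log(w - 2)/100 + 204*log(w**2 + 1)/4625 + 6*atan(w)/4625 + C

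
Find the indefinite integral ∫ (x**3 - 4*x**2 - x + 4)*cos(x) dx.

x**3*sin(x) - 4*x**2*sin(x) + 3*x**2*cos(x) - 7*x*sin(x) - 8*x*cos(x) + 12*sin(x) - 7*cos(x) + C

Use integration by parts with u = x**3 - 4*x**2 - x + 4, dv = cos(x) dx, so v = sin(x).
Apply parts 3 times (tabular method): alternate signs, differentiate u down to 0, integrate dv up.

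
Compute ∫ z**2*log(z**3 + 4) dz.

Let u = z**3 + 4, so du = (3*z**2) dz.
The integral becomes (1/3)·∫ log(u) du; integrate by parts with u′=log(u), dv′=du.

z**3*log(z**3 + 4)/3 - z**3/3 + 4*log(z**3 + 4)/3 + C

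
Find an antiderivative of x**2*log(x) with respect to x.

Use integration by parts with u = log(x), dv = x**2 dx.
Then du = 1/x dx and v = x**3/3.

x**3*log(x)/3 - x**3/9 + C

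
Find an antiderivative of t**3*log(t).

t**4*log(t)/4 - t**4/16 + C

Use integration by parts with u = log(t), dv = t**3 dt.
Then du = 1/t dt and v = t**4/4.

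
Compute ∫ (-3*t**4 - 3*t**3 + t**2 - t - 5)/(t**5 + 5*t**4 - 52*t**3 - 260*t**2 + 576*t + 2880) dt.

-4511*log(t - 6)/2640 + 953*log(t - 4)/1440 - 561*log(t + 4)/160 + 1475*log(t + 5)/99 - 3203*log(t + 6)/240 + C

Factor the denominator: (t - 6)*(t - 4)*(t + 4)*(t + 5)*(t + 6).
Partial-fraction decomposition: -3203/(240*(t + 6)) + 1475/(99*(t + 5)) - 561/(160*(t + 4)) + 953/(1440*(t - 4)) - 4511/(2640*(t - 6)).
Integrate each term: A/(t−a) contributes A·log|t−a|.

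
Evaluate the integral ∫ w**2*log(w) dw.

Use integration by parts with u = log(w), dv = w**2 dw.
Then du = 1/w dw and v = w**3/3.

w**3*log(w)/3 - w**3/9 + C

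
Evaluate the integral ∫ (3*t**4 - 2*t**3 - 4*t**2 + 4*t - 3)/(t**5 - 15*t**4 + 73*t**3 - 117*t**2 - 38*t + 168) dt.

3173*log(t - 7)/240 - 589*log(t - 4)/30 + 81*log(t - 3)/8 - 7*log(t - 2)/10 - log(t + 1)/80 + C

Factor the denominator: (t - 7)*(t - 4)*(t - 3)*(t - 2)*(t + 1).
Partial-fraction decomposition: -1/(80*(t + 1)) - 7/(10*(t - 2)) + 81/(8*(t - 3)) - 589/(30*(t - 4)) + 3173/(240*(t - 7)).
Integrate each term: A/(t−a) contributes A·log|t−a|.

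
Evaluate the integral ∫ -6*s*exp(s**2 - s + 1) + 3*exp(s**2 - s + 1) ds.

Let u = s**2 - s + 1, so du = (2*s - 1) ds.
Rewriting, the integral becomes -3·∫ e^u du = -3·e^u.
Substituting back, u = s**2 - s + 1.

-3*exp(s**2 - s + 1) + C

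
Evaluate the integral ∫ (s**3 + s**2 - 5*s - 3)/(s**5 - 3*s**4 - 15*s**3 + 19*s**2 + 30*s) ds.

-log(s)/10 + 61*log(s - 5)/360 + log(s - 2)/90 - log(s + 1)/18 - log(s + 3)/40 + C

Factor the denominator: s*(s - 5)*(s - 2)*(s + 1)*(s + 3).
Partial-fraction decomposition: -1/(40*(s + 3)) - 1/(18*(s + 1)) + 1/(90*(s - 2)) + 61/(360*(s - 5)) - 1/(10*s).
Integrate each term: A/(s−a) contributes A·log|s−a|.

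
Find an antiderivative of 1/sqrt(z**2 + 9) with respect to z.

log(z + sqrt(z**2 + 9)) + C

Substitute z = 3·tan(θ), so dz = 3·sec(θ)^2 dθ and the radical becomes sqrt(z**2 + 9) = 3·sec(θ) by the Pythagorean identity.
Integrate the resulting trig expression in θ, then back-substitute tan(θ) = z/3, sec(θ) = sqrt(z**2 + 9)/3 (absorbing any constant into C).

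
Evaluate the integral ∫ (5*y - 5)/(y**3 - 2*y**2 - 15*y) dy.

Factor the denominator: y*(y - 5)*(y + 3).
Partial-fraction decomposition: -5/(6*(y + 3)) + 1/(2*(y - 5)) + 1/(3*y).
Integrate each term: A/(y−a) contributes A·log|y−a|.

log(y)/3 + log(y - 5)/2 - 5*log(y + 3)/6 + C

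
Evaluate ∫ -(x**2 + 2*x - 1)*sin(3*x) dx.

x**2*cos(3*x)/3 - 2*x*sin(3*x)/9 + 2*x*cos(3*x)/3 - 2*sin(3*x)/9 - 11*cos(3*x)/27 + C

Use integration by parts with u = x**2 + 2*x - 1, dv = -sin(3*x) dx, so v = cos(3*x)/3.
Apply parts 2 times (tabular method): alternate signs, differentiate u down to 0, integrate dv up.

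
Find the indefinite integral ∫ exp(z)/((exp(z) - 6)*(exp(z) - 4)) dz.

log(exp(z) - 6)/2 - log(exp(z) - 4)/2 + C

Let u = e^z, du = e^z dz.
The integral becomes ∫ du/((u-6)(u-4)); decompose into partial fractions.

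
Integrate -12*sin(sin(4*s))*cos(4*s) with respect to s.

Let u = sin(4*s), so du = (4*cos(4*s)) ds.
Rewriting, the integral becomes -3·∫ sin(u) du = -3·-cos(u).
Substituting back, u = sin(4*s).

3*cos(sin(4*s)) + C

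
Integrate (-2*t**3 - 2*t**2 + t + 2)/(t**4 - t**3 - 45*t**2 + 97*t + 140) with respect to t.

Factor the denominator: (t - 5)*(t - 4)*(t + 1)*(t + 7).
Partial-fraction decomposition: -53/(72*(t + 7)) + 1/(180*(t + 1)) + 14/(5*(t - 4)) - 293/(72*(t - 5)).
Integrate each term: A/(t−a) contributes A·log|t−a|.

-293*log(t - 5)/72 + 14*log(t - 4)/5 + log(t + 1)/180 - 53*log(t + 7)/72 + C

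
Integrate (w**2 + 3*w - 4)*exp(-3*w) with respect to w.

Use integration by parts with u = w**2 + 3*w - 4, dv = exp(-3*w) dw, so v = -exp(-3*w)/3.
Apply parts 2 times (tabular method): alternate signs, differentiate u down to 0, integrate dv up.

(-9*w**2 - 33*w + 25)*exp(-3*w)/27 + C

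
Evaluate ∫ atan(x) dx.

x*atan(x) - log(x**2 + 1)/2 + C

Use integration by parts with u = arctan(x), dv = dx.
Then du = 1/(x**2 + 1) dx.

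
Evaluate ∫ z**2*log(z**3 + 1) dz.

z**3*log(z**3 + 1)/3 - z**3/3 + log(z**3 + 1)/3 + C

Let u = z**3 + 1, so du = (3*z**2) dz.
The integral becomes (1/3)·∫ log(u) du; integrate by parts with u′=log(u), dv′=du.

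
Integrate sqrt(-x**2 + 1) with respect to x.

x*sqrt(-x**2 + 1)/2 + asin(x)/2 + C

Substitute x = sin(θ), so dx = cos(θ) dθ and the radical becomes sqrt(-x**2 + 1) = cos(θ) by the Pythagorean identity.
Integrate the resulting trig expression in θ, then back-substitute θ = asin(x), sin(θ) = x, cos(θ) = sqrt(-x**2 + 1) (absorbing any constant into C).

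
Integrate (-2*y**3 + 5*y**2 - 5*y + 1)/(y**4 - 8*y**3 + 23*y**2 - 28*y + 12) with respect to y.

Factor the denominator: (y - 3)*(y - 2)**2*(y - 1).
Partial-fraction decomposition: 1/(2*(y - 1)) + 9/(y - 2) + 5/(y - 2)**2 - 23/(2*(y - 3)).
Integrate each term; A/(y−a) gives A·log|y−a|; A/(y−a)² gives −A/(y−a).

-23*log(y - 3)/2 + 9*log(y - 2) + log(y - 1)/2 - 5/(y - 2) + C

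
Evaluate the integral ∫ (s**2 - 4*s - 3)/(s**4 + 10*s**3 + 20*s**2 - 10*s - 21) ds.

Factor the denominator: (s - 1)*(s + 1)*(s + 3)*(s + 7).
Partial-fraction decomposition: -37/(96*(s + 7)) + 9/(16*(s + 3)) - 1/(12*(s + 1)) - 3/(32*(s - 1)).
Integrate each term: A/(s−a) contributes A·log|s−a|.

-3*log(s - 1)/32 - log(s + 1)/12 + 9*log(s + 3)/16 - 37*log(s + 7)/96 + C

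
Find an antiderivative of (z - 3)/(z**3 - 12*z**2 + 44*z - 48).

3*log(z - 6)/8 - log(z - 4)/4 - log(z - 2)/8 + C

Factor the denominator: (z - 6)*(z - 4)*(z - 2).
Partial-fraction decomposition: -1/(8*(z - 2)) - 1/(4*(z - 4)) + 3/(8*(z - 6)).
Integrate each term: A/(z−a) contributes A·log|z−a|.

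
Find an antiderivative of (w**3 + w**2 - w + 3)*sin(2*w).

-w**3*cos(2*w)/2 + 3*w**2*sin(2*w)/4 - w**2*cos(2*w)/2 + w*sin(2*w)/2 + 5*w*cos(2*w)/4 - 5*sin(2*w)/8 - 5*cos(2*w)/4 + C

Use integration by parts with u = w**3 + w**2 - w + 3, dv = sin(2*w) dw, so v = -cos(2*w)/2.
Apply parts 3 times (tabular method): alternate signs, differentiate u down to 0, integrate dv up.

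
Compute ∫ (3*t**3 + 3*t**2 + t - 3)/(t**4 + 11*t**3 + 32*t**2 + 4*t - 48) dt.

Factor the denominator: (t - 1)*(t + 2)*(t + 4)*(t + 6).
Partial-fraction decomposition: 549/(56*(t + 6)) - 151/(20*(t + 4)) + 17/(24*(t + 2)) + 4/(105*(t - 1)).
Integrate each term: A/(t−a) contributes A·log|t−a|.

4*log(t - 1)/105 + 17*log(t + 2)/24 - 151*log(t + 4)/20 + 549*log(t + 6)/56 + C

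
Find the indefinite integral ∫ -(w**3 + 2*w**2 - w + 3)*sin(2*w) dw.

Use integration by parts with u = w**3 + 2*w**2 - w + 3, dv = -sin(2*w) dw, so v = cos(2*w)/2.
Apply parts 3 times (tabular method): alternate signs, differentiate u down to 0, integrate dv up.

w**3*cos(2*w)/2 - 3*w**2*sin(2*w)/4 + w**2*cos(2*w) - w*sin(2*w) - 5*w*cos(2*w)/4 + 5*sin(2*w)/8 + cos(2*w) + C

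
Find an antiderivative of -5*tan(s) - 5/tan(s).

-5*log(tan(s)) + C

Let u = tan(s), so du = (tan(s)**2 + 1) ds.
Rewriting, the integral becomes -5·∫ 1/u du = -5·log(u).
Substituting back, u = tan(s).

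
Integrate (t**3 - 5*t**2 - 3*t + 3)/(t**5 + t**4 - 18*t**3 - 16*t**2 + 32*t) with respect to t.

3*log(t)/32 - 25*log(t - 4)/576 + 4*log(t - 1)/45 + 19*log(t + 2)/72 - 129*log(t + 4)/320 + C

Factor the denominator: t*(t - 4)*(t - 1)*(t + 2)*(t + 4).
Partial-fraction decomposition: -129/(320*(t + 4)) + 19/(72*(t + 2)) + 4/(45*(t - 1)) - 25/(576*(t - 4)) + 3/(32*t).
Integrate each term: A/(t−a) contributes A·log|t−a|.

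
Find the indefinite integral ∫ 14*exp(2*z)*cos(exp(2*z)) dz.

Let u = exp(2*z), so du = (2*exp(2*z)) dz.
Rewriting, the integral becomes 7·∫ cos(u) du = 7·sin(u).
Substituting back, u = exp(2*z).

7*sin(exp(2*z)) + C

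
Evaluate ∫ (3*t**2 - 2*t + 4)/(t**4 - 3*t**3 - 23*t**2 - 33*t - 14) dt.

137*log(t - 7)/576 + 127*log(t + 1)/64 - 20*log(t + 2)/9 + 9/(8*t + 8) + C

Factor the denominator: (t - 7)*(t + 1)**2*(t + 2).
Partial-fraction decomposition: -20/(9*(t + 2)) + 127/(64*(t + 1)) - 9/(8*(t + 1)**2) + 137/(576*(t - 7)).
Integrate each term; A/(t−a) gives A·log|t−a|; A/(t−a)² gives −A/(t−a).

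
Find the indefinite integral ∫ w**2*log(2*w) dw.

w**3*(log(w) + log(2))/3 - w**3/9 + C

Use integration by parts with u = log(2*w), dv = w**2 dw.
Then du = 1/w dw and v = w**3/3.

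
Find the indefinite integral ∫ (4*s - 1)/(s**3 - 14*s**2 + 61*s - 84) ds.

Factor the denominator: (s - 7)*(s - 4)*(s - 3).
Partial-fraction decomposition: 11/(4*(s - 3)) - 5/(s - 4) + 9/(4*(s - 7)).
Integrate each term: A/(s−a) contributes A·log|s−a|.

9*log(s - 7)/4 - 5*log(s - 4) + 11*log(s - 3)/4 + C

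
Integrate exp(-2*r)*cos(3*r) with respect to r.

3*exp(-2*r)*sin(3*r)/13 - 2*exp(-2*r)*cos(3*r)/13 + C

Let I denote the integral. Integrate by parts with u = cos(3*r), dv = exp(-2*r) dr, so v = -exp(-2*r)/2: I = -exp(-2*r)*cos(3*r)/2 − (3/2)·∫ exp(-2*r)*sin(3*r) dr.
Apply parts again with u = sin(3*r), dv = exp(-2*r) dr: ∫ exp(-2*r)*sin(3*r) dr = -exp(-2*r)*sin(3*r)/2 + (3/2)·I. Substituting back brings back I: I = 3*exp(-2*r)*sin(3*r)/4 - exp(-2*r)*cos(3*r)/2 − (9/4)·I.
Solving for I: (1 + 9/4)·I equals the remaining terms, so I = (4/13)·(3*exp(-2*r)*sin(3*r)/4 - exp(-2*r)*cos(3*r)/2).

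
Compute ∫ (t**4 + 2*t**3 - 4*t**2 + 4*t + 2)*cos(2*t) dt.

Use integration by parts with u = t**4 + 2*t**3 - 4*t**2 + 4*t + 2, dv = cos(2*t) dt, so v = sin(2*t)/2.
Apply parts 4 times (tabular method): alternate signs, differentiate u down to 0, integrate dv up.

t**4*sin(2*t)/2 + t**3*sin(2*t) + t**3*cos(2*t) - 7*t**2*sin(2*t)/2 + 3*t**2*cos(2*t)/2 + t*sin(2*t)/2 - 7*t*cos(2*t)/2 + 11*sin(2*t)/4 + cos(2*t)/4 + C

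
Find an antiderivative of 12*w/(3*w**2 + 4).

2*log(3*w**2 + 4) + C

Let u = 3*w**2 + 4, so du = (6*w) dw.
Rewriting, the integral becomes 2·∫ 1/u du = 2·log(u).
Substituting back, u = 3*w**2 + 4.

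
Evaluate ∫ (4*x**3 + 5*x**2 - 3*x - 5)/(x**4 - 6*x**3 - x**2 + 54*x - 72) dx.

Factor the denominator: (x - 4)*(x - 3)*(x - 2)*(x + 3).
Partial-fraction decomposition: 59/(210*(x + 3)) + 41/(10*(x - 2)) - 139/(6*(x - 3)) + 319/(14*(x - 4)).
Integrate each term: A/(x−a) contributes A·log|x−a|.

319*log(x - 4)/14 - 139*log(x - 3)/6 + 41*log(x - 2)/10 + 59*log(x + 3)/210 + C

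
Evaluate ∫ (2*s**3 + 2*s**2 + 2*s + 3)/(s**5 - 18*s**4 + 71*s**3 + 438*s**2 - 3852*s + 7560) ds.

Factor the denominator: (s - 7)*(s - 6)**2*(s - 5)*(s + 6).
Partial-fraction decomposition: -41/(2288*(s + 6)) - 313/(22*(s - 5)) - 265/(16*(s - 6)) - 173/(4*(s - 6)**2) + 801/(26*(s - 7)).
Integrate each term; A/(s−a) gives A·log|s−a|; A/(s−a)² gives −A/(s−a).

801*log(s - 7)/26 - 265*log(s - 6)/16 - 313*log(s - 5)/22 - 41*log(s + 6)/2288 + 173/(4*s - 24) + C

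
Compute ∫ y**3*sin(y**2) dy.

Let u = y², du = 2y dy; rewrite as (1/2)∫ u^1·sin(1u) du.
Now integrate by parts 1 time.

-y**2*cos(y**2)/2 + sin(y**2)/2 + C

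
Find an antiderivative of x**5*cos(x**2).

Let u = x², du = 2x dx; rewrite as (1/2)∫ u^2·cos(1u) du.
Now integrate by parts 2 times.

x**4*sin(x**2)/2 + x**2*cos(x**2) - sin(x**2) + C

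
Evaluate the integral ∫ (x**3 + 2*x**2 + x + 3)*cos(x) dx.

x**3*sin(x) + 2*x**2*sin(x) + 3*x**2*cos(x) - 5*x*sin(x) + 4*x*cos(x) - sin(x) - 5*cos(x) + C

Use integration by parts with u = x**3 + 2*x**2 + x + 3, dv = cos(x) dx, so v = sin(x).
Apply parts 3 times (tabular method): alternate signs, differentiate u down to 0, integrate dv up.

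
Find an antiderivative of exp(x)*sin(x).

Let I denote the integral. Integrate by parts with u = sin(x), dv = exp(x) dx, so v = exp(x): I = exp(x)*sin(x) − ∫ exp(x)*cos(x) dx.
Apply parts again with u = cos(x), dv = exp(x) dx: ∫ exp(x)*cos(x) dx = exp(x)*cos(x) + I. Substituting back brings back I: I = exp(x)*sin(x) - exp(x)*cos(x) − I.
Solving for I: (1 + 1)·I equals the remaining terms, so I = (1/2)·(exp(x)*sin(x) - exp(x)*cos(x)).

exp(x)*sin(x)/2 - exp(x)*cos(x)/2 + C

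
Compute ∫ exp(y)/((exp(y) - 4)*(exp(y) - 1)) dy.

Let u = e^y, du = e^y dy.
The integral becomes ∫ du/((u-4)(u-1)); decompose into partial fractions.

log(exp(y) - 4)/3 - log(exp(y) - 1)/3 + C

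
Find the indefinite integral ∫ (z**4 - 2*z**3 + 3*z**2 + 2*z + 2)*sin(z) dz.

-z**4*cos(z) + 4*z**3*sin(z) + 2*z**3*cos(z) - 6*z**2*sin(z) + 9*z**2*cos(z) - 18*z*sin(z) - 14*z*cos(z) + 14*sin(z) - 20*cos(z) + C

Use integration by parts with u = z**4 - 2*z**3 + 3*z**2 + 2*z + 2, dv = sin(z) dz, so v = -cos(z).
Apply parts 4 times (tabular method): alternate signs, differentiate u down to 0, integrate dv up.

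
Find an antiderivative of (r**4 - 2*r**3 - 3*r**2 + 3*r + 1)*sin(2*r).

Use integration by parts with u = r**4 - 2*r**3 - 3*r**2 + 3*r + 1, dv = sin(2*r) dr, so v = -cos(2*r)/2.
Apply parts 4 times (tabular method): alternate signs, differentiate u down to 0, integrate dv up.

-r**4*cos(2*r)/2 + r**3*sin(2*r) + r**3*cos(2*r) - 3*r**2*sin(2*r)/2 + 3*r**2*cos(2*r) - 3*r*sin(2*r) - 3*r*cos(2*r) + 3*sin(2*r)/2 - 2*cos(2*r) + C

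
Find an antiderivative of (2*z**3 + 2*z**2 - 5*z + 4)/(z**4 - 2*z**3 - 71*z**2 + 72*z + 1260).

251*log(z - 7)/52 - 239*log(z - 6)/66 - 57*log(z + 5)/44 + 163*log(z + 6)/78 + C

Factor the denominator: (z - 7)*(z - 6)*(z + 5)*(z + 6).
Partial-fraction decomposition: 163/(78*(z + 6)) - 57/(44*(z + 5)) - 239/(66*(z - 6)) + 251/(52*(z - 7)).
Integrate each term: A/(z−a) contributes A·log|z−a|.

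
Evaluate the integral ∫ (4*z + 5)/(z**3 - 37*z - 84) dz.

Factor the denominator: (z - 7)*(z + 3)*(z + 4).
Partial-fraction decomposition: -1/(z + 4) + 7/(10*(z + 3)) + 3/(10*(z - 7)).
Integrate each term: A/(z−a) contributes A·log|z−a|.

3*log(z - 7)/10 + 7*log(z + 3)/10 - log(z + 4) + C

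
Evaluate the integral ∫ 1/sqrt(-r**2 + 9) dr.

asin(r/3) + C

Substitute r = 3·sin(θ), so dr = 3·cos(θ) dθ and the radical becomes sqrt(-r**2 + 9) = 3·cos(θ) by the Pythagorean identity.
Integrate the resulting trig expression in θ, then back-substitute θ = asin(r/3), sin(θ) = r/3, cos(θ) = sqrt(-r**2 + 9)/3 (absorbing any constant into C).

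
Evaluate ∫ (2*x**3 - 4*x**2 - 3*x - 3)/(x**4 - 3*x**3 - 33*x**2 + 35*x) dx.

Factor the denominator: x*(x - 7)*(x - 1)*(x + 5).
Partial-fraction decomposition: 169/(180*(x + 5)) + 2/(9*(x - 1)) + 233/(252*(x - 7)) - 3/(35*x).
Integrate each term: A/(x−a) contributes A·log|x−a|.

-3*log(x)/35 + 233*log(x - 7)/252 + 2*log(x - 1)/9 + 169*log(x + 5)/180 + C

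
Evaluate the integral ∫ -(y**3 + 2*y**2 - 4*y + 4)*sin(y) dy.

Use integration by parts with u = y**3 + 2*y**2 - 4*y + 4, dv = -sin(y) dy, so v = cos(y).
Apply parts 3 times (tabular method): alternate signs, differentiate u down to 0, integrate dv up.

y**3*cos(y) - 3*y**2*sin(y) + 2*y**2*cos(y) - 4*y*sin(y) - 10*y*cos(y) + 10*sin(y) + C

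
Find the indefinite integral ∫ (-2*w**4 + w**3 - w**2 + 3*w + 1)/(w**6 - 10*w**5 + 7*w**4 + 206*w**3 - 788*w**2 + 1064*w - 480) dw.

Factor the denominator: (w - 6)*(w - 4)*(w - 2)**2*(w - 1)*(w + 5).
Partial-fraction decomposition: 101/(2079*(w + 5)) + 1/(45*(w - 1)) - 179/(224*(w - 2)) - 3/(8*(w - 2)**2) + 451/(216*(w - 4)) - 2393/(1760*(w - 6)).
Integrate each term; A/(w−a) gives A·log|w−a|; A/(w−a)² gives −A/(w−a).

-2393*log(w - 6)/1760 + 451*log(w - 4)/216 - 179*log(w - 2)/224 + log(w - 1)/45 + 101*log(w + 5)/2079 + 3/(8*w - 16) + C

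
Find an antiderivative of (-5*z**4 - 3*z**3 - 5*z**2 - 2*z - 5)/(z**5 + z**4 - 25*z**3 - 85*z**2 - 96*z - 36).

Factor the denominator: (z - 6)*(z + 1)**2*(z + 2)*(z + 3).
Partial-fraction decomposition: -92/(9*(z + 3)) + 77/(8*(z + 2)) - 114/(49*(z + 1)) + 5/(7*(z + 1)**2) - 7325/(3528*(z - 6)).
Integrate each term; A/(z−a) gives A·log|z−a|; A/(z−a)² gives −A/(z−a).

-7325*log(z - 6)/3528 - 114*log(z + 1)/49 + 77*log(z + 2)/8 - 92*log(z + 3)/9 - 5/(7*z + 7) + C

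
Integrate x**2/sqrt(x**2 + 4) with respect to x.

Substitute x = 2·tan(θ), so dx = 2·sec(θ)^2 dθ and the radical becomes sqrt(x**2 + 4) = 2·sec(θ) by the Pythagorean identity.
Integrate the resulting trig expression in θ, then back-substitute tan(θ) = x/2, sec(θ) = sqrt(x**2 + 4)/2 (absorbing any constant into C).

x*sqrt(x**2 + 4)/2 - 2*log(x + sqrt(x**2 + 4)) + C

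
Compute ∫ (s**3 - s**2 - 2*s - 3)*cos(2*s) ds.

Use integration by parts with u = s**3 - s**2 - 2*s - 3, dv = cos(2*s) ds, so v = sin(2*s)/2.
Apply parts 3 times (tabular method): alternate signs, differentiate u down to 0, integrate dv up.

s**3*sin(2*s)/2 - s**2*sin(2*s)/2 + 3*s**2*cos(2*s)/4 - 7*s*sin(2*s)/4 - s*cos(2*s)/2 - 5*sin(2*s)/4 - 7*cos(2*s)/8 + C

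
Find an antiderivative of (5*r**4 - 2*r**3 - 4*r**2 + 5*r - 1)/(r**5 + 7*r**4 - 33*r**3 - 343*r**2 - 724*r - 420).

3719*log(r - 7)/3744 + 3*log(r + 1)/160 + 23*log(r + 2)/36 - 361*log(r + 5)/16 + 6737*log(r + 6)/260 + C

Factor the denominator: (r - 7)*(r + 1)*(r + 2)*(r + 5)*(r + 6).
Partial-fraction decomposition: 6737/(260*(r + 6)) - 361/(16*(r + 5)) + 23/(36*(r + 2)) + 3/(160*(r + 1)) + 3719/(3744*(r - 7)).
Integrate each term: A/(r−a) contributes A·log|r−a|.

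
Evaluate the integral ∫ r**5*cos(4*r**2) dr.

Let u = r², du = 2r dr; rewrite as (1/2)∫ u^2·cos(4u) du.
Now integrate by parts 2 times.

r**4*sin(4*r**2)/8 + r**2*cos(4*r**2)/16 - sin(4*r**2)/64 + C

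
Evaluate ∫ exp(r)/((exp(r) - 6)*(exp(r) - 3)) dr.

log(exp(r) - 6)/3 - log(exp(r) - 3)/3 + C

Let u = e^r, du = e^r dr.
The integral becomes ∫ du/((u-3)(u-6)); decompose into partial fractions.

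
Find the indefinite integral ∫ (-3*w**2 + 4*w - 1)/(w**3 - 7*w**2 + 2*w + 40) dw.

-8*log(w - 5) + 11*log(w - 4)/2 - log(w + 2)/2 + C

Factor the denominator: (w - 5)*(w - 4)*(w + 2).
Partial-fraction decomposition: -1/(2*(w + 2)) + 11/(2*(w - 4)) - 8/(w - 5).
Integrate each term: A/(w−a) contributes A·log|w−a|.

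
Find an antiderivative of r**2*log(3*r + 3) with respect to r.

Use integration by parts with u = log(3*r + 3), dv = r**2 dr.
Then du = 3/(3*r + 3) dr and v = r**3/3.

r**3*log(3*r + 3)/3 - r**3/9 + r**2/6 - r/3 + log(r + 1)/3 + C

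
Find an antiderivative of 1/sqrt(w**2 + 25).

log(w + sqrt(w**2 + 25)) + C

Substitute w = 5·tan(θ), so dw = 5·sec(θ)^2 dθ and the radical becomes sqrt(w**2 + 25) = 5·sec(θ) by the Pythagorean identity.
Integrate the resulting trig expression in θ, then back-substitute tan(θ) = w/5, sec(θ) = sqrt(w**2 + 25)/5 (absorbing any constant into C).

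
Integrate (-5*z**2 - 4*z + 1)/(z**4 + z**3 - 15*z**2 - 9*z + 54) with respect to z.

-14*log(z - 3)/9 + 27*log(z - 2)/25 + 107*log(z + 3)/225 + 16/(15*z + 45) + C

Factor the denominator: (z - 3)*(z - 2)*(z + 3)**2.
Partial-fraction decomposition: 107/(225*(z + 3)) - 16/(15*(z + 3)**2) + 27/(25*(z - 2)) - 14/(9*(z - 3)).
Integrate each term; A/(z−a) gives A·log|z−a|; A/(z−a)² gives −A/(z−a).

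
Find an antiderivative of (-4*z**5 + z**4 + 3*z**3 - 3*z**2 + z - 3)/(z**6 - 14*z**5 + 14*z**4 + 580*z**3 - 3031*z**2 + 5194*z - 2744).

Factor the denominator: (z - 7)**2*(z - 4)*(z - 2)*(z - 1)*(z + 7).
Partial-fraction decomposition: -68443/(155232*(z + 7)) - 5/(864*(z - 1)) + 101/(450*(z - 2)) - 3695/(594*(z - 4)) + 35909/(14700*(z - 7)) - 63941/(1260*(z - 7)**2).
Integrate each term; A/(z−a) gives A·log|z−a|; A/(z−a)² gives −A/(z−a).

35909*log(z - 7)/14700 - 3695*log(z - 4)/594 + 101*log(z - 2)/450 - 5*log(z - 1)/864 - 68443*log(z + 7)/155232 + 63941/(1260*z - 8820) + C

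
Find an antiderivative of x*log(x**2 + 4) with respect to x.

Let u = x**2 + 4, so du = (2*x) dx.
The integral becomes (1/2)·∫ log(u) du; integrate by parts with u′=log(u), dv′=du.

x**2*log(x**2 + 4)/2 - x**2/2 + 2*log(x**2 + 4) + C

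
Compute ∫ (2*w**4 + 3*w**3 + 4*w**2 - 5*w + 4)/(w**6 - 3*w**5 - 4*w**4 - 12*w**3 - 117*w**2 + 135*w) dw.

Factor the denominator: w*(w - 5)*(w - 1)*(w + 3)*(w**2 + 9).
Partial-fraction decomposition: -(983*w - 1137)/(4590*(w**2 + 9)) - 17/(216*(w + 3)) - 1/(20*(w - 1)) + 213/(680*(w - 5)) + 4/(135*w).
Integrate each term; A/(w−a) gives A·log|w−a|; the (Bw+D)/(w²+p²) term gives a log and an atan.

4*log(w)/135 + 213*log(w - 5)/680 - log(w - 1)/20 - 17*log(w + 3)/216 - 983*log(w**2 + 9)/9180 + 379*atan(w/3)/4590 + C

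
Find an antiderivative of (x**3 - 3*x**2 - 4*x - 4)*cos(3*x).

x**3*sin(3*x)/3 - x**2*sin(3*x) + x**2*cos(3*x)/3 - 14*x*sin(3*x)/9 - 2*x*cos(3*x)/3 - 10*sin(3*x)/9 - 14*cos(3*x)/27 + C

Use integration by parts with u = x**3 - 3*x**2 - 4*x - 4, dv = cos(3*x) dx, so v = sin(3*x)/3.
Apply parts 3 times (tabular method): alternate signs, differentiate u down to 0, integrate dv up.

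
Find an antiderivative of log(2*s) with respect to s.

s*(log(s) + log(2)) - s + C

Use integration by parts with u = log(2*s), dv = ds.
Then du = 1/s ds and v = s.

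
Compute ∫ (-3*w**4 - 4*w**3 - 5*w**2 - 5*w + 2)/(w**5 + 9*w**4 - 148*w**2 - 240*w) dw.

Factor the denominator: w*(w - 4)*(w + 2)*(w + 5)*(w + 6).
Partial-fraction decomposition: -793/(60*(w + 6)) + 491/(45*(w + 5)) - 1/(6*(w + 2)) - 187/(360*(w - 4)) - 1/(120*w).
Integrate each term: A/(w−a) contributes A·log|w−a|.

-log(w)/120 - 187*log(w - 4)/360 - log(w + 2)/6 + 491*log(w + 5)/45 - 793*log(w + 6)/60 + C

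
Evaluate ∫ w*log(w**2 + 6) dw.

Let u = w**2 + 6, so du = (2*w) dw.
The integral becomes (1/2)·∫ log(u) du; integrate by parts with u′=log(u), dv′=du.

w**2*log(w**2 + 6)/2 - w**2/2 + 3*log(w**2 + 6) + C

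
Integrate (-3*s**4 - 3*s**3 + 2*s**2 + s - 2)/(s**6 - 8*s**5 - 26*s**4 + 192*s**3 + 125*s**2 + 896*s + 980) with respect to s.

-874087*log(s - 7)/6471936 - log(s + 1)/1280 + 1457*log(s + 5)/16704 + 19801*log(s**2 + 4)/814610 - 4393*atan(s/2)/407305 + 8129/(5088*s - 35616) + C

Factor the denominator: (s - 7)**2*(s + 1)*(s + 5)*(s**2 + 4).
Partial-fraction decomposition: (19801*s - 8786)/(407305*(s**2 + 4)) + 1457/(16704*(s + 5)) - 1/(1280*(s + 1)) - 874087/(6471936*(s - 7)) - 8129/(5088*(s - 7)**2).
Integrate each term; A/(s−a) gives A·log|s−a|; the (Bs+D)/(s²+p²) term gives a log and an atan.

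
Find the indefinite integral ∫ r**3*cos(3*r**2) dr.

r**2*sin(3*r**2)/6 + cos(3*r**2)/18 + C

Let u = r², du = 2r dr; rewrite as (1/2)∫ u^1·cos(3u) du.
Now integrate by parts 1 time.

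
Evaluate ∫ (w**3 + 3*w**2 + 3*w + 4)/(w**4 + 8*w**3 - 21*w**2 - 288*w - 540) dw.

173*log(w - 6)/594 + 5*log(w + 3)/54 - 61*log(w + 5)/22 + 61*log(w + 6)/18 + C

Factor the denominator: (w - 6)*(w + 3)*(w + 5)*(w + 6).
Partial-fraction decomposition: 61/(18*(w + 6)) - 61/(22*(w + 5)) + 5/(54*(w + 3)) + 173/(594*(w - 6)).
Integrate each term: A/(w−a) contributes A·log|w−a|.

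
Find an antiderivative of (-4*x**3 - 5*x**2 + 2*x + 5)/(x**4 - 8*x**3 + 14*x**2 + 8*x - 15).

Factor the denominator: (x - 5)*(x - 3)*(x - 1)*(x + 1).
Partial-fraction decomposition: -1/(24*(x + 1)) - 1/(8*(x - 1)) + 71/(8*(x - 3)) - 305/(24*(x - 5)).
Integrate each term: A/(x−a) contributes A·log|x−a|.

-305*log(x - 5)/24 + 71*log(x - 3)/8 - log(x - 1)/8 - log(x + 1)/24 + C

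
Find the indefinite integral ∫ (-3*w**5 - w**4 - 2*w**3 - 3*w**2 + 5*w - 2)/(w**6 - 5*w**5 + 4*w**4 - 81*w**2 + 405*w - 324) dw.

Factor the denominator: (w - 4)*(w - 3)*(w - 1)*(w + 3)*(w**2 + 9).
Partial-fraction decomposition: -(41*w + 509)/(225*(w**2 + 9)) - 47/(216*(w + 3)) - 1/(40*(w - 1)) + 439/(108*(w - 3)) - 166/(25*(w - 4)).
Integrate each term; A/(w−a) gives A·log|w−a|; the (Bw+D)/(w²+p²) term gives a log and an atan.

-166*log(w - 4)/25 + 439*log(w - 3)/108 - log(w - 1)/40 - 47*log(w + 3)/216 - 41*log(w**2 + 9)/450 - 509*atan(w/3)/675 + C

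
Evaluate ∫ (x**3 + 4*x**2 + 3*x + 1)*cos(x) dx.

x**3*sin(x) + 4*x**2*sin(x) + 3*x**2*cos(x) - 3*x*sin(x) + 8*x*cos(x) - 7*sin(x) - 3*cos(x) + C

Use integration by parts with u = x**3 + 4*x**2 + 3*x + 1, dv = cos(x) dx, so v = sin(x).
Apply parts 3 times (tabular method): alternate signs, differentiate u down to 0, integrate dv up.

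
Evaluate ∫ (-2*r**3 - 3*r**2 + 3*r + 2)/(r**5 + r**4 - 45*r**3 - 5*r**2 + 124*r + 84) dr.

-10*log(r - 6)/49 + 5*log(r - 2)/81 + 25*log(r + 1)/1323 + 10*log(r + 7)/81 + 1/(63*r + 63) + C

Factor the denominator: (r - 6)*(r - 2)*(r + 1)**2*(r + 7).
Partial-fraction decomposition: 10/(81*(r + 7)) + 25/(1323*(r + 1)) - 1/(63*(r + 1)**2) + 5/(81*(r - 2)) - 10/(49*(r - 6)).
Integrate each term; A/(r−a) gives A·log|r−a|; A/(r−a)² gives −A/(r−a).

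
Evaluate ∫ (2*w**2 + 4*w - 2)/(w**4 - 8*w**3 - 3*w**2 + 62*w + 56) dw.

31*log(w - 7)/54 - 23*log(w - 4)/45 - log(w + 1)/10 + log(w + 2)/27 + C

Factor the denominator: (w - 7)*(w - 4)*(w + 1)*(w + 2).
Partial-fraction decomposition: 1/(27*(w + 2)) - 1/(10*(w + 1)) - 23/(45*(w - 4)) + 31/(54*(w - 7)).
Integrate each term: A/(w−a) contributes A·log|w−a|.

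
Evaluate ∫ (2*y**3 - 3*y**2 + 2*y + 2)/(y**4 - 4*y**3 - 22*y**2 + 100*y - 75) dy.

187*log(y - 5)/80 - 35*log(y - 3)/32 + log(y - 1)/16 + 111*log(y + 5)/160 + C

Factor the denominator: (y - 5)*(y - 3)*(y - 1)*(y + 5).
Partial-fraction decomposition: 111/(160*(y + 5)) + 1/(16*(y - 1)) - 35/(32*(y - 3)) + 187/(80*(y - 5)).
Integrate each term: A/(y−a) contributes A·log|y−a|.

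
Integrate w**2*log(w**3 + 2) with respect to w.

Let u = w**3 + 2, so du = (3*w**2) dw.
The integral becomes (1/3)·∫ log(u) du; integrate by parts with u′=log(u), dv′=du.

w**3*log(w**3 + 2)/3 - w**3/3 + 2*log(w**3 + 2)/3 + C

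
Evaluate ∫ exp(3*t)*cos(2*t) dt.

Let I denote the integral. Integrate by parts with u = cos(2*t), dv = exp(3*t) dt, so v = exp(3*t)/3: I = exp(3*t)*cos(2*t)/3 + (2/3)·∫ exp(3*t)*sin(2*t) dt.
Apply parts again with u = sin(2*t), dv = exp(3*t) dt: ∫ exp(3*t)*sin(2*t) dt = exp(3*t)*sin(2*t)/3 − (2/3)·I. Substituting back brings back I: I = 2*exp(3*t)*sin(2*t)/9 + exp(3*t)*cos(2*t)/3 − (4/9)·I.
Solving for I: (1 + 4/9)·I equals the remaining terms, so I = (9/13)·(2*exp(3*t)*sin(2*t)/9 + exp(3*t)*cos(2*t)/3).

2*exp(3*t)*sin(2*t)/13 + 3*exp(3*t)*cos(2*t)/13 + C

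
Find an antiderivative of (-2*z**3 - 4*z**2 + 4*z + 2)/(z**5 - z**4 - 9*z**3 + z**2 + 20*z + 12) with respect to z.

-19*log(z - 3)/20 + 11*log(z - 2)/18 + 23*log(z + 1)/36 - 3*log(z + 2)/10 + 1/(3*z + 3) + C

Factor the denominator: (z - 3)*(z - 2)*(z + 1)**2*(z + 2).
Partial-fraction decomposition: -3/(10*(z + 2)) + 23/(36*(z + 1)) - 1/(3*(z + 1)**2) + 11/(18*(z - 2)) - 19/(20*(z - 3)).
Integrate each term; A/(z−a) gives A·log|z−a|; A/(z−a)² gives −A/(z−a).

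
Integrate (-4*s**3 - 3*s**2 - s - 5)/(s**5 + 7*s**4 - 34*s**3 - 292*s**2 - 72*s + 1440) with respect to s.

-983*log(s - 6)/5280 + 17*log(s - 2)/448 + 69*log(s + 4)/40 - 425*log(s + 5)/77 + 757*log(s + 6)/192 + C

Factor the denominator: (s - 6)*(s - 2)*(s + 4)*(s + 5)*(s + 6).
Partial-fraction decomposition: 757/(192*(s + 6)) - 425/(77*(s + 5)) + 69/(40*(s + 4)) + 17/(448*(s - 2)) - 983/(5280*(s - 6)).
Integrate each term: A/(s−a) contributes A·log|s−a|.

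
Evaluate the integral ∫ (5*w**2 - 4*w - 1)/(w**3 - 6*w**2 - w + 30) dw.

Factor the denominator: (w - 5)*(w - 3)*(w + 2).
Partial-fraction decomposition: 27/(35*(w + 2)) - 16/(5*(w - 3)) + 52/(7*(w - 5)).
Integrate each term: A/(w−a) contributes A·log|w−a|.

52*log(w - 5)/7 - 16*log(w - 3)/5 + 27*log(w + 2)/35 + C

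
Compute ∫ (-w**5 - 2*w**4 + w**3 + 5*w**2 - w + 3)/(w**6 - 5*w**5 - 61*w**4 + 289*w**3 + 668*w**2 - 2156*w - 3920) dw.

-21025*log(w - 7)/6804 + 4127*log(w - 5)/1176 - 1393*log(w - 4)/1188 + 13387*log(w + 2)/1190700 - 11917*log(w + 7)/46200 + 17/(1890*w + 3780) + C

Factor the denominator: (w - 7)*(w - 5)*(w - 4)*(w + 2)**2*(w + 7).
Partial-fraction decomposition: -11917/(46200*(w + 7)) + 13387/(1190700*(w + 2)) - 17/(1890*(w + 2)**2) - 1393/(1188*(w - 4)) + 4127/(1176*(w - 5)) - 21025/(6804*(w - 7)).
Integrate each term; A/(w−a) gives A·log|w−a|; A/(w−a)² gives −A/(w−a).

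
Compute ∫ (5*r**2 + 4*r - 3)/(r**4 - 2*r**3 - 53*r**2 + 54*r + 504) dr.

Factor the denominator: (r - 7)*(r - 4)*(r + 3)*(r + 6).
Partial-fraction decomposition: -51/(130*(r + 6)) + 1/(7*(r + 3)) - 31/(70*(r - 4)) + 9/(13*(r - 7)).
Integrate each term: A/(r−a) contributes A·log|r−a|.

9*log(r - 7)/13 - 31*log(r - 4)/70 + log(r + 3)/7 - 51*log(r + 6)/130 + C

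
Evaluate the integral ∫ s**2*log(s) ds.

Use integration by parts with u = log(s), dv = s**2 ds.
Then du = 1/s ds and v = s**3/3.

s**3*log(s)/3 - s**3/9 + C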